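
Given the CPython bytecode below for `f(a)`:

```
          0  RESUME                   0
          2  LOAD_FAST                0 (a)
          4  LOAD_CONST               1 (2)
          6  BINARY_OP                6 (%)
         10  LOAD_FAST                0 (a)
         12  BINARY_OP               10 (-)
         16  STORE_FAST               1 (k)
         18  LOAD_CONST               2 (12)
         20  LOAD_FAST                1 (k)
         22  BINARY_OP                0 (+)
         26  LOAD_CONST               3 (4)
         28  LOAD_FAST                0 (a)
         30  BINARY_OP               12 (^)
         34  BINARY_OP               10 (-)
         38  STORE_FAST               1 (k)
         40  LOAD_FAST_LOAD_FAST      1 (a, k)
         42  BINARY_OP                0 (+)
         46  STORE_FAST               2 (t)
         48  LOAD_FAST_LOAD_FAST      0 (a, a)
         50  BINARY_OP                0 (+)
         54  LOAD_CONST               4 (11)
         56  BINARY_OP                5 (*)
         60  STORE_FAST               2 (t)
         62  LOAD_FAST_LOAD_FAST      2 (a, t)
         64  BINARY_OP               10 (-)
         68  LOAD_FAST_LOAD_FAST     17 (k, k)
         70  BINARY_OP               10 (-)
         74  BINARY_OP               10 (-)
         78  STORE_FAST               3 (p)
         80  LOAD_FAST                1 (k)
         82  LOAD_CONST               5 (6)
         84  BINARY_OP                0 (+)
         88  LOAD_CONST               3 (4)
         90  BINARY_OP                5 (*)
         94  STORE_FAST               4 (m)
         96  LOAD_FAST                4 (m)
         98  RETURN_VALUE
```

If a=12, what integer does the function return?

-8

LOAD_FAST a → push 12. Stack: [12]
LOAD_CONST → push 2. Stack: [12, 2]
BINARY_OP % → 12 % 2 = 0. Stack: [0]
LOAD_FAST a → push 12. Stack: [0, 12]
BINARY_OP - → 0 - 12 = -12. Stack: [-12]
STORE_FAST k → k=-12. Stack: []
LOAD_CONST → push 12. Stack: [12]
LOAD_FAST k → push -12. Stack: [12, -12]
BINARY_OP + → 12 + -12 = 0. Stack: [0]
LOAD_CONST → push 4. Stack: [0, 4]
LOAD_FAST a → push 12. Stack: [0, 4, 12]
BINARY_OP ^ → 4 ^ 12 = 8. Stack: [0, 8]
BINARY_OP - → 0 - 8 = -8. Stack: [-8]
STORE_FAST k → k=-8. Stack: []
LOAD_FAST_LOAD_FAST a,k → push 12,-8. Stack: [12, -8]
BINARY_OP + → 12 + -8 = 4. Stack: [4]
STORE_FAST t → t=4. Stack: []
LOAD_FAST_LOAD_FAST a,a → push 12,12. Stack: [12, 12]
BINARY_OP + → 12 + 12 = 24. Stack: [24]
LOAD_CONST → push 11. Stack: [24, 11]
BINARY_OP * → 24 * 11 = 264. Stack: [264]
STORE_FAST t → t=264. Stack: []
LOAD_FAST_LOAD_FAST a,t → push 12,264. Stack: [12, 264]
BINARY_OP - → 12 - 264 = -252. Stack: [-252]
LOAD_FAST_LOAD_FAST k,k → push -8,-8. Stack: [-252, -8, -8]
BINARY_OP - → -8 - -8 = 0. Stack: [-252, 0]
BINARY_OP - → -252 - 0 = -252. Stack: [-252]
STORE_FAST p → p=-252. Stack: []
LOAD_FAST k → push -8. Stack: [-8]
LOAD_CONST → push 6. Stack: [-8, 6]
BINARY_OP + → -8 + 6 = -2. Stack: [-2]
LOAD_CONST → push 4. Stack: [-2, 4]
BINARY_OP * → -2 * 4 = -8. Stack: [-8]
STORE_FAST m → m=-8. Stack: []
LOAD_FAST m → push -8. Stack: [-8]
RETURN_VALUE → return -8.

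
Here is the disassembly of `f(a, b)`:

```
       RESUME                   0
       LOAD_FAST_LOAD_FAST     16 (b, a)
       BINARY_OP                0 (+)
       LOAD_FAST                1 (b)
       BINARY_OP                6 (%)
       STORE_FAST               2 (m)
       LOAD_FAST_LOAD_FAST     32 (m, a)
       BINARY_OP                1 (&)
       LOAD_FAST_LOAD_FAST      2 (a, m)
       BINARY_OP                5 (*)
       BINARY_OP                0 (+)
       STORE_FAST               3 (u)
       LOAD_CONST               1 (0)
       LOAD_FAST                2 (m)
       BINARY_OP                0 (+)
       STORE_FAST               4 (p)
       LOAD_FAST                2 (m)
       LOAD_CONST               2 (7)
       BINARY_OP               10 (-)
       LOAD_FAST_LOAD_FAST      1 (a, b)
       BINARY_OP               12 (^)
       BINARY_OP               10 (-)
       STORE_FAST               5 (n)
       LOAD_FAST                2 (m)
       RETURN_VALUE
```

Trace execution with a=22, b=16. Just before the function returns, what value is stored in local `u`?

LOAD_FAST_LOAD_FAST b,a → push 16,22. Stack: [16, 22]
BINARY_OP + → 16 + 22 = 38. Stack: [38]
LOAD_FAST b → push 16. Stack: [38, 16]
BINARY_OP % → 38 % 16 = 6. Stack: [6]
STORE_FAST m → m=6. Stack: []
LOAD_FAST_LOAD_FAST m,a → push 6,22. Stack: [6, 22]
BINARY_OP & → 6 & 22 = 6. Stack: [6]
LOAD_FAST_LOAD_FAST a,m → push 22,6. Stack: [6, 22, 6]
BINARY_OP * → 22 * 6 = 132. Stack: [6, 132]
BINARY_OP + → 6 + 132 = 138. Stack: [138]
STORE_FAST u → u=138. Stack: []
LOAD_CONST → push 0. Stack: [0]
LOAD_FAST m → push 6. Stack: [0, 6]
BINARY_OP + → 0 + 6 = 6. Stack: [6]
STORE_FAST p → p=6. Stack: []
LOAD_FAST m → push 6. Stack: [6]
LOAD_CONST → push 7. Stack: [6, 7]
BINARY_OP - → 6 - 7 = -1. Stack: [-1]
LOAD_FAST_LOAD_FAST a,b → push 22,16. Stack: [-1, 22, 16]
BINARY_OP ^ → 22 ^ 16 = 6. Stack: [-1, 6]
BINARY_OP - → -1 - 6 = -7. Stack: [-7]
STORE_FAST n → n=-7. Stack: []
LOAD_FAST m → push 6. Stack: [6]
RETURN_VALUE → return 6.

138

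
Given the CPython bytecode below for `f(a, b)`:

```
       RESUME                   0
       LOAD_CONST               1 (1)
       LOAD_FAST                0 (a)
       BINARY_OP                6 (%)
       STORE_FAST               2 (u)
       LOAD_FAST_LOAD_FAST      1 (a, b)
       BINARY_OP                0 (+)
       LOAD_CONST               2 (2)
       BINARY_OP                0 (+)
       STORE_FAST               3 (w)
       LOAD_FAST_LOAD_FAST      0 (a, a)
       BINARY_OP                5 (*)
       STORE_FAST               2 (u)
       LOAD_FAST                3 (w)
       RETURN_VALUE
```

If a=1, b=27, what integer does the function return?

LOAD_CONST → push 1. Stack: [1]
LOAD_FAST a → push 1. Stack: [1, 1]
BINARY_OP % → 1 % 1 = 0. Stack: [0]
STORE_FAST u → u=0. Stack: []
LOAD_FAST_LOAD_FAST a,b → push 1,27. Stack: [1, 27]
BINARY_OP + → 1 + 27 = 28. Stack: [28]
LOAD_CONST → push 2. Stack: [28, 2]
BINARY_OP + → 28 + 2 = 30. Stack: [30]
STORE_FAST w → w=30. Stack: []
LOAD_FAST_LOAD_FAST a,a → push 1,1. Stack: [1, 1]
BINARY_OP * → 1 * 1 = 1. Stack: [1]
STORE_FAST u → u=1. Stack: []
LOAD_FAST w → push 30. Stack: [30]
RETURN_VALUE → return 30.

30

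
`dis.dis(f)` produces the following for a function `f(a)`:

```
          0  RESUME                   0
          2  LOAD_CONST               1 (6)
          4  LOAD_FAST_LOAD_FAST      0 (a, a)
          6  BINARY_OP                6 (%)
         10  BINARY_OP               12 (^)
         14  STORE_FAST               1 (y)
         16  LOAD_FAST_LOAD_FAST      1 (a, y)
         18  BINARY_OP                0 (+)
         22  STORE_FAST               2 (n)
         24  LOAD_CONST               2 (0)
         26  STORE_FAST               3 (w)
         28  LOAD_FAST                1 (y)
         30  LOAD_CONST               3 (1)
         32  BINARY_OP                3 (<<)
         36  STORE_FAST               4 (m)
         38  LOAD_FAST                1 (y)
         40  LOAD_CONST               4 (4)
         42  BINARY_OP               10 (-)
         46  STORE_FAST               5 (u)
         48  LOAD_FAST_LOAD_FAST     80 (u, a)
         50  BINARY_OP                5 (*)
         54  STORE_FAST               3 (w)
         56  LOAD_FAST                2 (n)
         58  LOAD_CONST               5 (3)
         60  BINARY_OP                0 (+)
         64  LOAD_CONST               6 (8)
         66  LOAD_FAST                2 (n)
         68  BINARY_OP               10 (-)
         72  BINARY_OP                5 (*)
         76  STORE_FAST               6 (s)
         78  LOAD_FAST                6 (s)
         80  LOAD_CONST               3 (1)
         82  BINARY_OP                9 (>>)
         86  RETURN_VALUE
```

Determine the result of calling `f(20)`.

-261

LOAD_CONST → push 6. Stack: [6]
LOAD_FAST_LOAD_FAST a,a → push 20,20. Stack: [6, 20, 20]
BINARY_OP % → 20 % 20 = 0. Stack: [6, 0]
BINARY_OP ^ → 6 ^ 0 = 6. Stack: [6]
STORE_FAST y → y=6. Stack: []
LOAD_FAST_LOAD_FAST a,y → push 20,6. Stack: [20, 6]
BINARY_OP + → 20 + 6 = 26. Stack: [26]
STORE_FAST n → n=26. Stack: []
LOAD_CONST → push 0. Stack: [0]
STORE_FAST w → w=0. Stack: []
LOAD_FAST y → push 6. Stack: [6]
LOAD_CONST → push 1. Stack: [6, 1]
BINARY_OP << → 6 << 1 = 12. Stack: [12]
STORE_FAST m → m=12. Stack: []
LOAD_FAST y → push 6. Stack: [6]
LOAD_CONST → push 4. Stack: [6, 4]
BINARY_OP - → 6 - 4 = 2. Stack: [2]
STORE_FAST u → u=2. Stack: []
LOAD_FAST_LOAD_FAST u,a → push 2,20. Stack: [2, 20]
BINARY_OP * → 2 * 20 = 40. Stack: [40]
STORE_FAST w → w=40. Stack: []
LOAD_FAST n → push 26. Stack: [26]
LOAD_CONST → push 3. Stack: [26, 3]
BINARY_OP + → 26 + 3 = 29. Stack: [29]
LOAD_CONST → push 8. Stack: [29, 8]
LOAD_FAST n → push 26. Stack: [29, 8, 26]
BINARY_OP - → 8 - 26 = -18. Stack: [29, -18]
BINARY_OP * → 29 * -18 = -522. Stack: [-522]
STORE_FAST s → s=-522. Stack: []
LOAD_FAST s → push -522. Stack: [-522]
LOAD_CONST → push 1. Stack: [-522, 1]
BINARY_OP >> → -522 >> 1 = -261. Stack: [-261]
RETURN_VALUE → return -261.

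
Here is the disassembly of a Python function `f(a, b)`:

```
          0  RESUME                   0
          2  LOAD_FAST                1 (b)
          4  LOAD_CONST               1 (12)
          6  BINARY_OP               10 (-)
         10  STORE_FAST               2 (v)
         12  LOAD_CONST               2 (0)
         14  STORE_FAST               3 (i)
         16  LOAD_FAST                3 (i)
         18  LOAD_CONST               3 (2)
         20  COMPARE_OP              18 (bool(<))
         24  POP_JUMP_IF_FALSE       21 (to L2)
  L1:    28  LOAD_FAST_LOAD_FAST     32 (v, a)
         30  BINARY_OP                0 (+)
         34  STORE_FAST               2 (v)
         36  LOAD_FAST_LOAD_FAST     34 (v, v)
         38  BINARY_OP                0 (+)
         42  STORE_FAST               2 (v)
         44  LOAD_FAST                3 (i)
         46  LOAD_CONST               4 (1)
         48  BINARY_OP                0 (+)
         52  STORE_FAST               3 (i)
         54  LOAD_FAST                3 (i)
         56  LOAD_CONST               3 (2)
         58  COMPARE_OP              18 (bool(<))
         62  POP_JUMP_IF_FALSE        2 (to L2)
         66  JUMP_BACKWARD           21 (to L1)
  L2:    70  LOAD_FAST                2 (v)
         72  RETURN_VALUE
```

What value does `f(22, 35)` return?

LOAD_FAST b → push 35. Stack: [35]
LOAD_CONST → push 12. Stack: [35, 12]
BINARY_OP - → 35 - 12 = 23. Stack: [23]
STORE_FAST v → v=23. Stack: []
LOAD_CONST → push 0. Stack: [0]
STORE_FAST i → i=0. Stack: []
LOAD_FAST i → push 0. Stack: [0]
LOAD_CONST → push 2. Stack: [0, 2]
COMPARE_OP bool(<) → 0 vs 2 = True. Stack: [True]
POP_JUMP_IF_FALSE → pop True; no jump. Stack: []
LOAD_FAST_LOAD_FAST v,a → push 23,22. Stack: [23, 22]
BINARY_OP + → 23 + 22 = 45. Stack: [45]
STORE_FAST v → v=45. Stack: []
LOAD_FAST_LOAD_FAST v,v → push 45,45. Stack: [45, 45]
BINARY_OP + → 45 + 45 = 90. Stack: [90]
STORE_FAST v → v=90. Stack: []
LOAD_FAST i → push 0. Stack: [0]
LOAD_CONST → push 1. Stack: [0, 1]
BINARY_OP + → 0 + 1 = 1. Stack: [1]
STORE_FAST i → i=1. Stack: []
LOAD_FAST i → push 1. Stack: [1]
LOAD_CONST → push 2. Stack: [1, 2]
COMPARE_OP bool(<) → 1 vs 2 = True. Stack: [True]
POP_JUMP_IF_FALSE → pop True; no jump. Stack: []
LOAD_FAST_LOAD_FAST v,a → push 90,22. Stack: [90, 22]
BINARY_OP + → 90 + 22 = 112. Stack: [112]
STORE_FAST v → v=112. Stack: []
LOAD_FAST_LOAD_FAST v,v → push 112,112. Stack: [112, 112]
BINARY_OP + → 112 + 112 = 224. Stack: [224]
STORE_FAST v → v=224. Stack: []
LOAD_FAST i → push 1. Stack: [1]
LOAD_CONST → push 1. Stack: [1, 1]
BINARY_OP + → 1 + 1 = 2. Stack: [2]
STORE_FAST i → i=2. Stack: []
LOAD_FAST i → push 2. Stack: [2]
LOAD_CONST → push 2. Stack: [2, 2]
COMPARE_OP bool(<) → 2 vs 2 = False. Stack: [False]
POP_JUMP_IF_FALSE → pop False; jump. Stack: []
LOAD_FAST v → push 224. Stack: [224]
RETURN_VALUE → return 224.

224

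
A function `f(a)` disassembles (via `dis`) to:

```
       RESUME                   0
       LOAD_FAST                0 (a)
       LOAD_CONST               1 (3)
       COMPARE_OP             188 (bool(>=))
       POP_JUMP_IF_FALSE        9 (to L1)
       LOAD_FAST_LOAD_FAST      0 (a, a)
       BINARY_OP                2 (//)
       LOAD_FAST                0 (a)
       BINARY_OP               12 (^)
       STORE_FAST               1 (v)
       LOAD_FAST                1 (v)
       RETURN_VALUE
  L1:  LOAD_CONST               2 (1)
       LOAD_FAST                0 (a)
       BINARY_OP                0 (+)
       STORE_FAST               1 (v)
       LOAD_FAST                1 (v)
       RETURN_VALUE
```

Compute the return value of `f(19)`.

18

LOAD_FAST a → push 19. Stack: [19]
LOAD_CONST → push 3. Stack: [19, 3]
COMPARE_OP bool(>=) → 19 vs 3 = True. Stack: [True]
POP_JUMP_IF_FALSE → pop True; no jump. Stack: []
LOAD_FAST_LOAD_FAST a,a → push 19,19. Stack: [19, 19]
BINARY_OP // → 19 // 19 = 1. Stack: [1]
LOAD_FAST a → push 19. Stack: [1, 19]
BINARY_OP ^ → 1 ^ 19 = 18. Stack: [18]
STORE_FAST v → v=18. Stack: []
LOAD_FAST v → push 18. Stack: [18]
RETURN_VALUE → return 18.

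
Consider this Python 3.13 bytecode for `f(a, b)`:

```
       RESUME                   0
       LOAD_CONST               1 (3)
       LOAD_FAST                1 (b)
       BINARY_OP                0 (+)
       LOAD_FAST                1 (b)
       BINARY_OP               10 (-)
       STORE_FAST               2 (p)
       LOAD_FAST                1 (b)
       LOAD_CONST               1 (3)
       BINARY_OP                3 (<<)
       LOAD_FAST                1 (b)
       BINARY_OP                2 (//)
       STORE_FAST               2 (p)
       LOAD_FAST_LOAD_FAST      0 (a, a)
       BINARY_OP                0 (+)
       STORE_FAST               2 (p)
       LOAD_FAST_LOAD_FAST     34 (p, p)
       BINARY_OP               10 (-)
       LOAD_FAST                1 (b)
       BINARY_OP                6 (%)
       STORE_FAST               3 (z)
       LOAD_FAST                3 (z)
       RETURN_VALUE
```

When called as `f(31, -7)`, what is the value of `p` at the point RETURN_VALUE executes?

62

LOAD_CONST → push 3. Stack: [3]
LOAD_FAST b → push -7. Stack: [3, -7]
BINARY_OP + → 3 + -7 = -4. Stack: [-4]
LOAD_FAST b → push -7. Stack: [-4, -7]
BINARY_OP - → -4 - -7 = 3. Stack: [3]
STORE_FAST p → p=3. Stack: []
LOAD_FAST b → push -7. Stack: [-7]
LOAD_CONST → push 3. Stack: [-7, 3]
BINARY_OP << → -7 << 3 = -56. Stack: [-56]
LOAD_FAST b → push -7. Stack: [-56, -7]
BINARY_OP // → -56 // -7 = 8. Stack: [8]
STORE_FAST p → p=8. Stack: []
LOAD_FAST_LOAD_FAST a,a → push 31,31. Stack: [31, 31]
BINARY_OP + → 31 + 31 = 62. Stack: [62]
STORE_FAST p → p=62. Stack: []
LOAD_FAST_LOAD_FAST p,p → push 62,62. Stack: [62, 62]
BINARY_OP - → 62 - 62 = 0. Stack: [0]
LOAD_FAST b → push -7. Stack: [0, -7]
BINARY_OP % → 0 % -7 = 0. Stack: [0]
STORE_FAST z → z=0. Stack: []
LOAD_FAST z → push 0. Stack: [0]
RETURN_VALUE → return 0.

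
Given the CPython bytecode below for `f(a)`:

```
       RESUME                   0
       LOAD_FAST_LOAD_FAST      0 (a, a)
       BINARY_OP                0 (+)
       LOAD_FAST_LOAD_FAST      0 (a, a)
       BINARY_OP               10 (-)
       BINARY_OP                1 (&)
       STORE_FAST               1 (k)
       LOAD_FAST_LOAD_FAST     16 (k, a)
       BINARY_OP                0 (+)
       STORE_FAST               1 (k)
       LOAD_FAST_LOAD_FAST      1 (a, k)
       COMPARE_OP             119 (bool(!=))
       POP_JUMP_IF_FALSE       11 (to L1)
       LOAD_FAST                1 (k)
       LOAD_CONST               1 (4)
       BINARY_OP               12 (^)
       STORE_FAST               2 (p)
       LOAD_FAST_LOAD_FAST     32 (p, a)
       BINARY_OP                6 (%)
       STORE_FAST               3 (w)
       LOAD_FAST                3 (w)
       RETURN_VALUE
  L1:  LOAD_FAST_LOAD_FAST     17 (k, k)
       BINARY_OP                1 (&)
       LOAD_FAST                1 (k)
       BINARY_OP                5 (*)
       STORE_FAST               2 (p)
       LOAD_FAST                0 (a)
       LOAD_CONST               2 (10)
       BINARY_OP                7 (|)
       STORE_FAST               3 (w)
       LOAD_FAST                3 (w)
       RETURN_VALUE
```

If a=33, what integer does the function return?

43

LOAD_FAST_LOAD_FAST a,a → push 33,33. Stack: [33, 33]
BINARY_OP + → 33 + 33 = 66. Stack: [66]
LOAD_FAST_LOAD_FAST a,a → push 33,33. Stack: [66, 33, 33]
BINARY_OP - → 33 - 33 = 0. Stack: [66, 0]
BINARY_OP & → 66 & 0 = 0. Stack: [0]
STORE_FAST k → k=0. Stack: []
LOAD_FAST_LOAD_FAST k,a → push 0,33. Stack: [0, 33]
BINARY_OP + → 0 + 33 = 33. Stack: [33]
STORE_FAST k → k=33. Stack: []
LOAD_FAST_LOAD_FAST a,k → push 33,33. Stack: [33, 33]
COMPARE_OP bool(!=) → 33 vs 33 = False. Stack: [False]
POP_JUMP_IF_FALSE → pop False; jump. Stack: []
LOAD_FAST_LOAD_FAST k,k → push 33,33. Stack: [33, 33]
BINARY_OP & → 33 & 33 = 33. Stack: [33]
LOAD_FAST k → push 33. Stack: [33, 33]
BINARY_OP * → 33 * 33 = 1089. Stack: [1089]
STORE_FAST p → p=1089. Stack: []
LOAD_FAST a → push 33. Stack: [33]
LOAD_CONST → push 10. Stack: [33, 10]
BINARY_OP | → 33 | 10 = 43. Stack: [43]
STORE_FAST w → w=43. Stack: []
LOAD_FAST w → push 43. Stack: [43]
RETURN_VALUE → return 43.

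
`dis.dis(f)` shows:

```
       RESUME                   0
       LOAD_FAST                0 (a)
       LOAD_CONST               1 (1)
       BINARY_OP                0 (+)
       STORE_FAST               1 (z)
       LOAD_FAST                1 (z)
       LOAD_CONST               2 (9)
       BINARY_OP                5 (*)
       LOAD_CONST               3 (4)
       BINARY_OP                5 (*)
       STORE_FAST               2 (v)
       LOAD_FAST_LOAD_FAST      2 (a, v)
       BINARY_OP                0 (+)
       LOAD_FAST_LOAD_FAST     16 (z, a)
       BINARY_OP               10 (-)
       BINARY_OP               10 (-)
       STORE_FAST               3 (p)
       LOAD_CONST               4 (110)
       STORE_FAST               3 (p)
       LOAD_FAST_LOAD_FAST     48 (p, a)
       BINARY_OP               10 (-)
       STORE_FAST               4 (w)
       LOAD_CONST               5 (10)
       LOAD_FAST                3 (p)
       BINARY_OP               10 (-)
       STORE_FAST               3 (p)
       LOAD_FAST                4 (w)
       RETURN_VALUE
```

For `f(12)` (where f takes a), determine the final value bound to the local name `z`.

LOAD_FAST a → push 12. Stack: [12]
LOAD_CONST → push 1. Stack: [12, 1]
BINARY_OP + → 12 + 1 = 13. Stack: [13]
STORE_FAST z → z=13. Stack: []
LOAD_FAST z → push 13. Stack: [13]
LOAD_CONST → push 9. Stack: [13, 9]
BINARY_OP * → 13 * 9 = 117. Stack: [117]
LOAD_CONST → push 4. Stack: [117, 4]
BINARY_OP * → 117 * 4 = 468. Stack: [468]
STORE_FAST v → v=468. Stack: []
LOAD_FAST_LOAD_FAST a,v → push 12,468. Stack: [12, 468]
BINARY_OP + → 12 + 468 = 480. Stack: [480]
LOAD_FAST_LOAD_FAST z,a → push 13,12. Stack: [480, 13, 12]
BINARY_OP - → 13 - 12 = 1. Stack: [480, 1]
BINARY_OP - → 480 - 1 = 479. Stack: [479]
STORE_FAST p → p=479. Stack: []
LOAD_CONST → push 110. Stack: [110]
STORE_FAST p → p=110. Stack: []
LOAD_FAST_LOAD_FAST p,a → push 110,12. Stack: [110, 12]
BINARY_OP - → 110 - 12 = 98. Stack: [98]
STORE_FAST w → w=98. Stack: []
LOAD_CONST → push 10. Stack: [10]
LOAD_FAST p → push 110. Stack: [10, 110]
BINARY_OP - → 10 - 110 = -100. Stack: [-100]
STORE_FAST p → p=-100. Stack: []
LOAD_FAST w → push 98. Stack: [98]
RETURN_VALUE → return 98.

13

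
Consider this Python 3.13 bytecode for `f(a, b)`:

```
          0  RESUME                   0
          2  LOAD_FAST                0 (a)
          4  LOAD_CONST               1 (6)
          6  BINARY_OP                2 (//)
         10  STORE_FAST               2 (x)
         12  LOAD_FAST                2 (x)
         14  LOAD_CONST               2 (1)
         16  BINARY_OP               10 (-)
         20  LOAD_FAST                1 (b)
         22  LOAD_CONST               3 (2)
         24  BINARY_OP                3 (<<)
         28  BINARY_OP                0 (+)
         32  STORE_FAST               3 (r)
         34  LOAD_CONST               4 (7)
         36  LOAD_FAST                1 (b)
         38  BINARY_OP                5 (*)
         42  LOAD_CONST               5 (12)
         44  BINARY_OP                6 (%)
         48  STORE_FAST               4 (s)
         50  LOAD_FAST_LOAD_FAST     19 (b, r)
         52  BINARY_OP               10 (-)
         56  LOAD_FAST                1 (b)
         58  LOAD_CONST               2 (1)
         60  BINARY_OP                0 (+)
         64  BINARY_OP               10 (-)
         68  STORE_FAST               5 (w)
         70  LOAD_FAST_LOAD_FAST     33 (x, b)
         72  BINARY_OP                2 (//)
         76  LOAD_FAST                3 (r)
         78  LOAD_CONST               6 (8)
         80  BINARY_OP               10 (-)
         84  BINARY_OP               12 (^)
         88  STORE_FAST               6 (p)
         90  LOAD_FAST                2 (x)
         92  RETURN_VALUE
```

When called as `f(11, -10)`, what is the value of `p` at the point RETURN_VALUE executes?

LOAD_FAST a → push 11. Stack: [11]
LOAD_CONST → push 6. Stack: [11, 6]
BINARY_OP // → 11 // 6 = 1. Stack: [1]
STORE_FAST x → x=1. Stack: []
LOAD_FAST x → push 1. Stack: [1]
LOAD_CONST → push 1. Stack: [1, 1]
BINARY_OP - → 1 - 1 = 0. Stack: [0]
LOAD_FAST b → push -10. Stack: [0, -10]
LOAD_CONST → push 2. Stack: [0, -10, 2]
BINARY_OP << → -10 << 2 = -40. Stack: [0, -40]
BINARY_OP + → 0 + -40 = -40. Stack: [-40]
STORE_FAST r → r=-40. Stack: []
LOAD_CONST → push 7. Stack: [7]
LOAD_FAST b → push -10. Stack: [7, -10]
BINARY_OP * → 7 * -10 = -70. Stack: [-70]
LOAD_CONST → push 12. Stack: [-70, 12]
BINARY_OP % → -70 % 12 = 2. Stack: [2]
STORE_FAST s → s=2. Stack: []
LOAD_FAST_LOAD_FAST b,r → push -10,-40. Stack: [-10, -40]
BINARY_OP - → -10 - -40 = 30. Stack: [30]
LOAD_FAST b → push -10. Stack: [30, -10]
LOAD_CONST → push 1. Stack: [30, -10, 1]
BINARY_OP + → -10 + 1 = -9. Stack: [30, -9]
BINARY_OP - → 30 - -9 = 39. Stack: [39]
STORE_FAST w → w=39. Stack: []
LOAD_FAST_LOAD_FAST x,b → push 1,-10. Stack: [1, -10]
BINARY_OP // → 1 // -10 = -1. Stack: [-1]
LOAD_FAST r → push -40. Stack: [-1, -40]
LOAD_CONST → push 8. Stack: [-1, -40, 8]
BINARY_OP - → -40 - 8 = -48. Stack: [-1, -48]
BINARY_OP ^ → -1 ^ -48 = 47. Stack: [47]
STORE_FAST p → p=47. Stack: []
LOAD_FAST x → push 1. Stack: [1]
RETURN_VALUE → return 1.

47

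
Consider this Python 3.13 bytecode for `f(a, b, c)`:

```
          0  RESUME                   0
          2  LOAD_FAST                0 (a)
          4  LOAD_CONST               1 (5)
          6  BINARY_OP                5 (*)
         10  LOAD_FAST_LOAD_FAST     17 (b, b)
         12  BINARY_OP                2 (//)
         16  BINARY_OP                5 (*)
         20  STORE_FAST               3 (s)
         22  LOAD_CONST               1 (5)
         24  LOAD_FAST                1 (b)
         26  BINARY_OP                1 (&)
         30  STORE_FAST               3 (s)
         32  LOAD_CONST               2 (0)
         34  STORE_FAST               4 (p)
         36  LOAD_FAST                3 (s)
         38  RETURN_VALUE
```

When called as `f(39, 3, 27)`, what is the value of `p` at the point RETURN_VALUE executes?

0

LOAD_FAST a → push 39. Stack: [39]
LOAD_CONST → push 5. Stack: [39, 5]
BINARY_OP * → 39 * 5 = 195. Stack: [195]
LOAD_FAST_LOAD_FAST b,b → push 3,3. Stack: [195, 3, 3]
BINARY_OP // → 3 // 3 = 1. Stack: [195, 1]
BINARY_OP * → 195 * 1 = 195. Stack: [195]
STORE_FAST s → s=195. Stack: []
LOAD_CONST → push 5. Stack: [5]
LOAD_FAST b → push 3. Stack: [5, 3]
BINARY_OP & → 5 & 3 = 1. Stack: [1]
STORE_FAST s → s=1. Stack: []
LOAD_CONST → push 0. Stack: [0]
STORE_FAST p → p=0. Stack: []
LOAD_FAST s → push 1. Stack: [1]
RETURN_VALUE → return 1.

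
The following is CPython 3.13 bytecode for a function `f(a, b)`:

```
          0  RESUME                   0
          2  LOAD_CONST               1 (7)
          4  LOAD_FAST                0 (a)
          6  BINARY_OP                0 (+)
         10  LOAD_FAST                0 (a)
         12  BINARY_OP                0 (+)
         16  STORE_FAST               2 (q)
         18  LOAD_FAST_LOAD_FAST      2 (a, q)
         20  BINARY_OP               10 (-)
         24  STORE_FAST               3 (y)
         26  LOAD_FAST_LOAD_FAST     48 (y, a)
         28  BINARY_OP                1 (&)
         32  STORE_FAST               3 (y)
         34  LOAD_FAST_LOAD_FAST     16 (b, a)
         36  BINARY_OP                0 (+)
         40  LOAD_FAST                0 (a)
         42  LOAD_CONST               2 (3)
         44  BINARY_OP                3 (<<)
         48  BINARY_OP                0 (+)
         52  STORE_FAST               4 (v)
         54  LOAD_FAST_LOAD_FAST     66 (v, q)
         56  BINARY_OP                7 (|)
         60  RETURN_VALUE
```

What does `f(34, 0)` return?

379

LOAD_CONST → push 7. Stack: [7]
LOAD_FAST a → push 34. Stack: [7, 34]
BINARY_OP + → 7 + 34 = 41. Stack: [41]
LOAD_FAST a → push 34. Stack: [41, 34]
BINARY_OP + → 41 + 34 = 75. Stack: [75]
STORE_FAST q → q=75. Stack: []
LOAD_FAST_LOAD_FAST a,q → push 34,75. Stack: [34, 75]
BINARY_OP - → 34 - 75 = -41. Stack: [-41]
STORE_FAST y → y=-41. Stack: []
LOAD_FAST_LOAD_FAST y,a → push -41,34. Stack: [-41, 34]
BINARY_OP & → -41 & 34 = 2. Stack: [2]
STORE_FAST y → y=2. Stack: []
LOAD_FAST_LOAD_FAST b,a → push 0,34. Stack: [0, 34]
BINARY_OP + → 0 + 34 = 34. Stack: [34]
LOAD_FAST a → push 34. Stack: [34, 34]
LOAD_CONST → push 3. Stack: [34, 34, 3]
BINARY_OP << → 34 << 3 = 272. Stack: [34, 272]
BINARY_OP + → 34 + 272 = 306. Stack: [306]
STORE_FAST v → v=306. Stack: []
LOAD_FAST_LOAD_FAST v,q → push 306,75. Stack: [306, 75]
BINARY_OP | → 306 | 75 = 379. Stack: [379]
RETURN_VALUE → return 379.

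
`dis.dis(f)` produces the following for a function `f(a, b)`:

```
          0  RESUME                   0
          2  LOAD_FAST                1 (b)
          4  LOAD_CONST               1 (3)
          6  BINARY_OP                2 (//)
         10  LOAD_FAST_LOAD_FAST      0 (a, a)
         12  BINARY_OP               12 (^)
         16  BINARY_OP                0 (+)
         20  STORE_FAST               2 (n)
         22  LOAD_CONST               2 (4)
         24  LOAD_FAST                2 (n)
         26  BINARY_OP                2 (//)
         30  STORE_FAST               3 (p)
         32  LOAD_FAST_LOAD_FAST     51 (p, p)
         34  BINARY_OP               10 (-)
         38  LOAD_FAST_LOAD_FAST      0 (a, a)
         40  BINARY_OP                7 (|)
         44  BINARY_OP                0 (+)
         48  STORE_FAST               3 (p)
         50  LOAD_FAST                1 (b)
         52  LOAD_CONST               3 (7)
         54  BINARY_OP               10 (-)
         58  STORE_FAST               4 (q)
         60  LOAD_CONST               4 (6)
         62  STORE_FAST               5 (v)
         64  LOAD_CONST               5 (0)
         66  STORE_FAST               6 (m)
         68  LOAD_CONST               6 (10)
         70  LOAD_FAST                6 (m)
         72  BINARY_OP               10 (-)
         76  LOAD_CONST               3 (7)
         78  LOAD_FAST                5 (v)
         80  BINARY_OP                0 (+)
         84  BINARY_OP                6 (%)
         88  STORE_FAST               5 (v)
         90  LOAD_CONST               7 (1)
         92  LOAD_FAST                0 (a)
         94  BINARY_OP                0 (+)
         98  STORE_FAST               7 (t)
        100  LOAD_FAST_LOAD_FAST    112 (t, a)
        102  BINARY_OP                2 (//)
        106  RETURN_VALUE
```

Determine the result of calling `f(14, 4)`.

LOAD_FAST b → push 4. Stack: [4]
LOAD_CONST → push 3. Stack: [4, 3]
BINARY_OP // → 4 // 3 = 1. Stack: [1]
LOAD_FAST_LOAD_FAST a,a → push 14,14. Stack: [1, 14, 14]
BINARY_OP ^ → 14 ^ 14 = 0. Stack: [1, 0]
BINARY_OP + → 1 + 0 = 1. Stack: [1]
STORE_FAST n → n=1. Stack: []
LOAD_CONST → push 4. Stack: [4]
LOAD_FAST n → push 1. Stack: [4, 1]
BINARY_OP // → 4 // 1 = 4. Stack: [4]
STORE_FAST p → p=4. Stack: []
LOAD_FAST_LOAD_FAST p,p → push 4,4. Stack: [4, 4]
BINARY_OP - → 4 - 4 = 0. Stack: [0]
LOAD_FAST_LOAD_FAST a,a → push 14,14. Stack: [0, 14, 14]
BINARY_OP | → 14 | 14 = 14. Stack: [0, 14]
BINARY_OP + → 0 + 14 = 14. Stack: [14]
STORE_FAST p → p=14. Stack: []
LOAD_FAST b → push 4. Stack: [4]
LOAD_CONST → push 7. Stack: [4, 7]
BINARY_OP - → 4 - 7 = -3. Stack: [-3]
STORE_FAST q → q=-3. Stack: []
LOAD_CONST → push 6. Stack: [6]
STORE_FAST v → v=6. Stack: []
LOAD_CONST → push 0. Stack: [0]
STORE_FAST m → m=0. Stack: []
LOAD_CONST → push 10. Stack: [10]
LOAD_FAST m → push 0. Stack: [10, 0]
BINARY_OP - → 10 - 0 = 10. Stack: [10]
LOAD_CONST → push 7. Stack: [10, 7]
LOAD_FAST v → push 6. Stack: [10, 7, 6]
BINARY_OP + → 7 + 6 = 13. Stack: [10, 13]
BINARY_OP % → 10 % 13 = 10. Stack: [10]
STORE_FAST v → v=10. Stack: []
LOAD_CONST → push 1. Stack: [1]
LOAD_FAST a → push 14. Stack: [1, 14]
BINARY_OP + → 1 + 14 = 15. Stack: [15]
STORE_FAST t → t=15. Stack: []
LOAD_FAST_LOAD_FAST t,a → push 15,14. Stack: [15, 14]
BINARY_OP // → 15 // 14 = 1. Stack: [1]
RETURN_VALUE → return 1.

1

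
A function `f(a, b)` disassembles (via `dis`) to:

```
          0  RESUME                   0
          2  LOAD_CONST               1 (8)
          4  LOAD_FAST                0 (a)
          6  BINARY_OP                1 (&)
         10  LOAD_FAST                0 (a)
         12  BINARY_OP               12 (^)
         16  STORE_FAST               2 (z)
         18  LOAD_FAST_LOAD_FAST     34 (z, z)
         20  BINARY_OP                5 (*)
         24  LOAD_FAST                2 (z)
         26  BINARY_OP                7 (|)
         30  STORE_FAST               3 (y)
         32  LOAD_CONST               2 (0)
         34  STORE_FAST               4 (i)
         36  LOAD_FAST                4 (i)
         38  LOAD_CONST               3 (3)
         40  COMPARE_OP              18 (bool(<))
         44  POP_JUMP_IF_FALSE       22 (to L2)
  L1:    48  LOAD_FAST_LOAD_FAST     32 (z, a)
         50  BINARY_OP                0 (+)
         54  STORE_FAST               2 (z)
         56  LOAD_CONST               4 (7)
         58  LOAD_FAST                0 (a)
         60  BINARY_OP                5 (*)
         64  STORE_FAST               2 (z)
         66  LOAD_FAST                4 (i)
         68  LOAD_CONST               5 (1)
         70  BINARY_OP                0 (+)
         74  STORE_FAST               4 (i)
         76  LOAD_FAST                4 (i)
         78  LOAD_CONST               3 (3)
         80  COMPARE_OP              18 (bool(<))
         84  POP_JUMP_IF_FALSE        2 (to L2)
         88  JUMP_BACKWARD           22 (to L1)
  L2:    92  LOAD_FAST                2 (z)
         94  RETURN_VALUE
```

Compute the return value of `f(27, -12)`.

LOAD_CONST → push 8. Stack: [8]
LOAD_FAST a → push 27. Stack: [8, 27]
BINARY_OP & → 8 & 27 = 8. Stack: [8]
LOAD_FAST a → push 27. Stack: [8, 27]
BINARY_OP ^ → 8 ^ 27 = 19. Stack: [19]
STORE_FAST z → z=19. Stack: []
LOAD_FAST_LOAD_FAST z,z → push 19,19. Stack: [19, 19]
BINARY_OP * → 19 * 19 = 361. Stack: [361]
LOAD_FAST z → push 19. Stack: [361, 19]
BINARY_OP | → 361 | 19 = 379. Stack: [379]
STORE_FAST y → y=379. Stack: []
LOAD_CONST → push 0. Stack: [0]
STORE_FAST i → i=0. Stack: []
LOAD_FAST i → push 0. Stack: [0]
LOAD_CONST → push 3. Stack: [0, 3]
COMPARE_OP bool(<) → 0 vs 3 = True. Stack: [True]
POP_JUMP_IF_FALSE → pop True; no jump. Stack: []
LOAD_FAST_LOAD_FAST z,a → push 19,27. Stack: [19, 27]
BINARY_OP + → 19 + 27 = 46. Stack: [46]
STORE_FAST z → z=46. Stack: []
LOAD_CONST → push 7. Stack: [7]
LOAD_FAST a → push 27. Stack: [7, 27]
BINARY_OP * → 7 * 27 = 189. Stack: [189]
STORE_FAST z → z=189. Stack: []
LOAD_FAST i → push 0. Stack: [0]
LOAD_CONST → push 1. Stack: [0, 1]
BINARY_OP + → 0 + 1 = 1. Stack: [1]
STORE_FAST i → i=1. Stack: []
LOAD_FAST i → push 1. Stack: [1]
LOAD_CONST → push 3. Stack: [1, 3]
COMPARE_OP bool(<) → 1 vs 3 = True. Stack: [True]
POP_JUMP_IF_FALSE → pop True; no jump. Stack: []
LOAD_FAST_LOAD_FAST z,a → push 189,27. Stack: [189, 27]
BINARY_OP + → 189 + 27 = 216. Stack: [216]
STORE_FAST z → z=216. Stack: []
LOAD_CONST → push 7. Stack: [7]
LOAD_FAST a → push 27. Stack: [7, 27]
BINARY_OP * → 7 * 27 = 189. Stack: [189]
STORE_FAST z → z=189. Stack: []
LOAD_FAST i → push 1. Stack: [1]
LOAD_CONST → push 1. Stack: [1, 1]
BINARY_OP + → 1 + 1 = 2. Stack: [2]
STORE_FAST i → i=2. Stack: []
LOAD_FAST i → push 2. Stack: [2]
LOAD_CONST → push 3. Stack: [2, 3]
COMPARE_OP bool(<) → 2 vs 3 = True. Stack: [True]
POP_JUMP_IF_FALSE → pop True; no jump. Stack: []
LOAD_FAST_LOAD_FAST z,a → push 189,27. Stack: [189, 27]
BINARY_OP + → 189 + 27 = 216. Stack: [216]
STORE_FAST z → z=216. Stack: []
LOAD_CONST → push 7. Stack: [7]
LOAD_FAST a → push 27. Stack: [7, 27]
BINARY_OP * → 7 * 27 = 189. Stack: [189]
STORE_FAST z → z=189. Stack: []
LOAD_FAST i → push 2. Stack: [2]
LOAD_CONST → push 1. Stack: [2, 1]
BINARY_OP + → 2 + 1 = 3. Stack: [3]
STORE_FAST i → i=3. Stack: []
LOAD_FAST i → push 3. Stack: [3]
LOAD_CONST → push 3. Stack: [3, 3]
COMPARE_OP bool(<) → 3 vs 3 = False. Stack: [False]
POP_JUMP_IF_FALSE → pop False; jump. Stack: []
LOAD_FAST z → push 189. Stack: [189]
RETURN_VALUE → return 189.

189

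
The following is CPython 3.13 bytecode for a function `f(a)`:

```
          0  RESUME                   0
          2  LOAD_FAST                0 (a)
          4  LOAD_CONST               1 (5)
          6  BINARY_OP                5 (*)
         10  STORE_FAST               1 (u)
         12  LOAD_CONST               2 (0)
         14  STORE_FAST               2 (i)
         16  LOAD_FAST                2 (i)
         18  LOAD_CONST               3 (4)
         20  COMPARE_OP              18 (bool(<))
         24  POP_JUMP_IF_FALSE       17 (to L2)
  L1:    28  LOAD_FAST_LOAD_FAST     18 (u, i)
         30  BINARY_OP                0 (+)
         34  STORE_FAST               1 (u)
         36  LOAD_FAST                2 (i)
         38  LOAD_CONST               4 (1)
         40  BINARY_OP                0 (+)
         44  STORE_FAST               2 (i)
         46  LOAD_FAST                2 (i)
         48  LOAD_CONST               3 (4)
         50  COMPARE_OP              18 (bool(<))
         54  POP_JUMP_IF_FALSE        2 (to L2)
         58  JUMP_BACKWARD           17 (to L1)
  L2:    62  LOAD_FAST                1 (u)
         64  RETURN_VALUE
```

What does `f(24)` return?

126

LOAD_FAST a → push 24. Stack: [24]
LOAD_CONST → push 5. Stack: [24, 5]
BINARY_OP * → 24 * 5 = 120. Stack: [120]
STORE_FAST u → u=120. Stack: []
LOAD_CONST → push 0. Stack: [0]
STORE_FAST i → i=0. Stack: []
LOAD_FAST i → push 0. Stack: [0]
LOAD_CONST → push 4. Stack: [0, 4]
COMPARE_OP bool(<) → 0 vs 4 = True. Stack: [True]
POP_JUMP_IF_FALSE → pop True; no jump. Stack: []
LOAD_FAST_LOAD_FAST u,i → push 120,0. Stack: [120, 0]
BINARY_OP + → 120 + 0 = 120. Stack: [120]
STORE_FAST u → u=120. Stack: []
LOAD_FAST i → push 0. Stack: [0]
LOAD_CONST → push 1. Stack: [0, 1]
BINARY_OP + → 0 + 1 = 1. Stack: [1]
STORE_FAST i → i=1. Stack: []
LOAD_FAST i → push 1. Stack: [1]
LOAD_CONST → push 4. Stack: [1, 4]
COMPARE_OP bool(<) → 1 vs 4 = True. Stack: [True]
POP_JUMP_IF_FALSE → pop True; no jump. Stack: []
LOAD_FAST_LOAD_FAST u,i → push 120,1. Stack: [120, 1]
BINARY_OP + → 120 + 1 = 121. Stack: [121]
STORE_FAST u → u=121. Stack: []
LOAD_FAST i → push 1. Stack: [1]
LOAD_CONST → push 1. Stack: [1, 1]
BINARY_OP + → 1 + 1 = 2. Stack: [2]
STORE_FAST i → i=2. Stack: []
LOAD_FAST i → push 2. Stack: [2]
LOAD_CONST → push 4. Stack: [2, 4]
COMPARE_OP bool(<) → 2 vs 4 = True. Stack: [True]
POP_JUMP_IF_FALSE → pop True; no jump. Stack: []
LOAD_FAST_LOAD_FAST u,i → push 121,2. Stack: [121, 2]
BINARY_OP + → 121 + 2 = 123. Stack: [123]
STORE_FAST u → u=123. Stack: []
LOAD_FAST i → push 2. Stack: [2]
LOAD_CONST → push 1. Stack: [2, 1]
BINARY_OP + → 2 + 1 = 3. Stack: [3]
STORE_FAST i → i=3. Stack: []
LOAD_FAST i → push 3. Stack: [3]
LOAD_CONST → push 4. Stack: [3, 4]
COMPARE_OP bool(<) → 3 vs 4 = True. Stack: [True]
POP_JUMP_IF_FALSE → pop True; no jump. Stack: []
LOAD_FAST_LOAD_FAST u,i → push 123,3. Stack: [123, 3]
BINARY_OP + → 123 + 3 = 126. Stack: [126]
STORE_FAST u → u=126. Stack: []
LOAD_FAST i → push 3. Stack: [3]
LOAD_CONST → push 1. Stack: [3, 1]
BINARY_OP + → 3 + 1 = 4. Stack: [4]
STORE_FAST i → i=4. Stack: []
LOAD_FAST i → push 4. Stack: [4]
LOAD_CONST → push 4. Stack: [4, 4]
COMPARE_OP bool(<) → 4 vs 4 = False. Stack: [False]
POP_JUMP_IF_FALSE → pop False; jump. Stack: []
LOAD_FAST u → push 126. Stack: [126]
RETURN_VALUE → return 126.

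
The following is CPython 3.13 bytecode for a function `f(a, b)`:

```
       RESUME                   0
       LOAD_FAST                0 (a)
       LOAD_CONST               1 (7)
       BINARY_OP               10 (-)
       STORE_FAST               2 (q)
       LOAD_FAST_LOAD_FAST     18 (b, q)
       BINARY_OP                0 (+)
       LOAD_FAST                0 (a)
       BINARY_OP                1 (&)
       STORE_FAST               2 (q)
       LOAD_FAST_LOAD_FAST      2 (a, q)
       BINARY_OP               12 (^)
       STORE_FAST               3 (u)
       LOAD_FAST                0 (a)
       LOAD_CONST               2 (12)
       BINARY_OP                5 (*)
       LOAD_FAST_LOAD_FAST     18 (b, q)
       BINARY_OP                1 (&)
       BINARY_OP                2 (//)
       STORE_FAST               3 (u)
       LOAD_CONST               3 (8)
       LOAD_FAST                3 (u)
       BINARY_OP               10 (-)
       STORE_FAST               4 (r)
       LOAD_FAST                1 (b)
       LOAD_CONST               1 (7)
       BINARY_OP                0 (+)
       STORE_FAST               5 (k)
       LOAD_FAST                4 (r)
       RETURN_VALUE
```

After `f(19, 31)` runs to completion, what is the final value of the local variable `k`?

38

LOAD_FAST a → push 19. Stack: [19]
LOAD_CONST → push 7. Stack: [19, 7]
BINARY_OP - → 19 - 7 = 12. Stack: [12]
STORE_FAST q → q=12. Stack: []
LOAD_FAST_LOAD_FAST b,q → push 31,12. Stack: [31, 12]
BINARY_OP + → 31 + 12 = 43. Stack: [43]
LOAD_FAST a → push 19. Stack: [43, 19]
BINARY_OP & → 43 & 19 = 3. Stack: [3]
STORE_FAST q → q=3. Stack: []
LOAD_FAST_LOAD_FAST a,q → push 19,3. Stack: [19, 3]
BINARY_OP ^ → 19 ^ 3 = 16. Stack: [16]
STORE_FAST u → u=16. Stack: []
LOAD_FAST a → push 19. Stack: [19]
LOAD_CONST → push 12. Stack: [19, 12]
BINARY_OP * → 19 * 12 = 228. Stack: [228]
LOAD_FAST_LOAD_FAST b,q → push 31,3. Stack: [228, 31, 3]
BINARY_OP & → 31 & 3 = 3. Stack: [228, 3]
BINARY_OP // → 228 // 3 = 76. Stack: [76]
STORE_FAST u → u=76. Stack: []
LOAD_CONST → push 8. Stack: [8]
LOAD_FAST u → push 76. Stack: [8, 76]
BINARY_OP - → 8 - 76 = -68. Stack: [-68]
STORE_FAST r → r=-68. Stack: []
LOAD_FAST b → push 31. Stack: [31]
LOAD_CONST → push 7. Stack: [31, 7]
BINARY_OP + → 31 + 7 = 38. Stack: [38]
STORE_FAST k → k=38. Stack: []
LOAD_FAST r → push -68. Stack: [-68]
RETURN_VALUE → return -68.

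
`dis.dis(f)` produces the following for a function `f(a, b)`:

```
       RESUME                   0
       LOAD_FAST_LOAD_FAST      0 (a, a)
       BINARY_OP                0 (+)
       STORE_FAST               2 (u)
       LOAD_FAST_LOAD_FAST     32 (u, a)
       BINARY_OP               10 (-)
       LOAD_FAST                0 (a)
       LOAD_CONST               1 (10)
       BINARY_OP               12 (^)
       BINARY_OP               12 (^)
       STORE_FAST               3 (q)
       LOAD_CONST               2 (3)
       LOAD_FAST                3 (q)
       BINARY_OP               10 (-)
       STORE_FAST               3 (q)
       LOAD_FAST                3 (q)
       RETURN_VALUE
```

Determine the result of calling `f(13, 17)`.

-7

LOAD_FAST_LOAD_FAST a,a → push 13,13. Stack: [13, 13]
BINARY_OP + → 13 + 13 = 26. Stack: [26]
STORE_FAST u → u=26. Stack: []
LOAD_FAST_LOAD_FAST u,a → push 26,13. Stack: [26, 13]
BINARY_OP - → 26 - 13 = 13. Stack: [13]
LOAD_FAST a → push 13. Stack: [13, 13]
LOAD_CONST → push 10. Stack: [13, 13, 10]
BINARY_OP ^ → 13 ^ 10 = 7. Stack: [13, 7]
BINARY_OP ^ → 13 ^ 7 = 10. Stack: [10]
STORE_FAST q → q=10. Stack: []
LOAD_CONST → push 3. Stack: [3]
LOAD_FAST q → push 10. Stack: [3, 10]
BINARY_OP - → 3 - 10 = -7. Stack: [-7]
STORE_FAST q → q=-7. Stack: []
LOAD_FAST q → push -7. Stack: [-7]
RETURN_VALUE → return -7.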